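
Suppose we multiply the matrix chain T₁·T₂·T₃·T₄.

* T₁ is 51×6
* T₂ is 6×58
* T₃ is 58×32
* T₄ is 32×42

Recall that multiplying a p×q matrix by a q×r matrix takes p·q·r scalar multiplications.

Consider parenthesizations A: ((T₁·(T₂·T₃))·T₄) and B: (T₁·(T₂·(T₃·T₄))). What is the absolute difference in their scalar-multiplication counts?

Order A = ((T₁·(T₂·T₃))·T₄): (T₂·T₃): 6×58 by 58×32 → 6×32, cost 6·58·32 = 11136; (T₁·(T₂·T₃)): 51×6 by 6×32 → 51×32, cost 51·6·32 = 9792; cumulative 20928; ((T₁·(T₂·T₃))·T₄): 51×32 by 32×42 → 51×42, cost 51·32·42 = 68544; cumulative 89472. Total 89472.
Order B = (T₁·(T₂·(T₃·T₄))): (T₃·T₄): 58×32 by 32×42 → 58×42, cost 58·32·42 = 77952; (T₂·(T₃·T₄)): 6×58 by 58×42 → 6×42, cost 6·58·42 = 14616; cumulative 92568; (T₁·(T₂·(T₃·T₄))): 51×6 by 6×42 → 51×42, cost 51·6·42 = 12852; cumulative 105420. Total 105420.
Difference: |89472 − 105420| = 15948.

15948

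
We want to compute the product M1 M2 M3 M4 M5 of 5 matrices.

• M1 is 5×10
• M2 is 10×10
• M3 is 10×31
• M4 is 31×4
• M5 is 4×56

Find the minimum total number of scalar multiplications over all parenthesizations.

2960

Adjacent pairs: M1M2 = 5·10·10 = 500; M2M3 = 10·10·31 = 3100; M3M4 = 10·31·4 = 1240; M4M5 = 31·4·56 = 6944.
Length 3: M1..M3: k=1: 0+3100+5·10·31=4650; k=2: 500+0+5·10·31=2050 → min 2050 | M2..M4: k=2: 0+1240+10·10·4=1640; k=3: 3100+0+10·31·4=4340 → min 1640 | M3..M5: k=3: 0+6944+10·31·56=24304; k=4: 1240+0+10·4·56=3480 → min 3480.
Length 4: M1..M4: k=1: 0+1640+5·10·4=1840; k=2: 500+1240+5·10·4=1940; k=3: 2050+0+5·31·4=2670 → min 1840 | M2..M5: k=2: 0+3480+10·10·56=9080; k=3: 3100+6944+10·31·56=27404; k=4: 1640+0+10·4·56=3880 → min 3880.
Length 5: M1..M5: k=1: 0+3880+5·10·56=6680; k=2: 500+3480+5·10·56=6780; k=3: 2050+6944+5·31·56=17674; k=4: 1840+0+5·4·56=2960 → min 2960.
Optimal order: ((M1 (M2 (M3 M4))) M5) with cost 2960.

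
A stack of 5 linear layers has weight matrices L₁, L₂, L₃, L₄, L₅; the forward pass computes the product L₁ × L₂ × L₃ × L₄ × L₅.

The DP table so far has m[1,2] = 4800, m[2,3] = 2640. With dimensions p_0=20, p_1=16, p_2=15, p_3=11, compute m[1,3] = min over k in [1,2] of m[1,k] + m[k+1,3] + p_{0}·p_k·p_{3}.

m[1,3] = min over k∈[1,2] of m[1,k]+m[k+1,3]+p_{0}·p_k·p_{3}.
k=1: 0 + 2640 + 20·16·11 = 6160; k=2: 4800 + 0 + 20·15·11 = 8100.
Minimum: 6160 at k=1.

6160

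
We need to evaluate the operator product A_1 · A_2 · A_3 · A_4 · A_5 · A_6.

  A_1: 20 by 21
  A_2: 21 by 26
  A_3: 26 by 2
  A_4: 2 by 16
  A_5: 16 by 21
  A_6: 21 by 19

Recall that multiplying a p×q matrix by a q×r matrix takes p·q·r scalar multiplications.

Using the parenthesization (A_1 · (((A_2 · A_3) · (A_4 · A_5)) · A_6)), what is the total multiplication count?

19005

(A_2 · A_3): 21×26 by 26×2 → 21×2, cost 21·26·2 = 1092
(A_4 · A_5): 2×16 by 16×21 → 2×21, cost 2·16·21 = 672
((A_2 · A_3) · (A_4 · A_5)): 21×2 by 2×21 → 21×21, cost 21·2·21 = 882; cumulative 2646
(((A_2 · A_3) · (A_4 · A_5)) · A_6): 21×21 by 21×19 → 21×19, cost 21·21·19 = 8379; cumulative 11025
(A_1 · (((A_2 · A_3) · (A_4 · A_5)) · A_6)): 20×21 by 21×19 → 20×19, cost 20·21·19 = 7980; cumulative 19005
Total: 19005 scalar multiplications.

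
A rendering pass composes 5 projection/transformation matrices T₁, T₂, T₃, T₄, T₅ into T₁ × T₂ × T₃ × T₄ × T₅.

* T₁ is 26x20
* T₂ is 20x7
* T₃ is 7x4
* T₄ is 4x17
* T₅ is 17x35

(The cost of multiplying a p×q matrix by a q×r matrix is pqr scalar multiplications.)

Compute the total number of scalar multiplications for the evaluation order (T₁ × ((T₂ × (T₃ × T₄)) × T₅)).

32956

(T₃ × T₄): 7×4 by 4×17 → 7×17, cost 7·4·17 = 476
(T₂ × (T₃ × T₄)): 20×7 by 7×17 → 20×17, cost 20·7·17 = 2380; cumulative 2856
((T₂ × (T₃ × T₄)) × T₅): 20×17 by 17×35 → 20×35, cost 20·17·35 = 11900; cumulative 14756
(T₁ × ((T₂ × (T₃ × T₄)) × T₅)): 26×20 by 20×35 → 26×35, cost 26·20·35 = 18200; cumulative 32956
Total: 32956 scalar multiplications.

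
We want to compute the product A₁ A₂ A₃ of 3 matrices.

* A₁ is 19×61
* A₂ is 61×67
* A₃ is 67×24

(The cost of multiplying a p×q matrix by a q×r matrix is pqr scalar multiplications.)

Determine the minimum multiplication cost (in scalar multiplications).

Order (A₁ (A₂ A₃)): (A₂ A₃): 61×67 by 67×24 → 61×24, cost 61·67·24 = 98088; (A₁ (A₂ A₃)): 19×61 by 61×24 → 19×24, cost 19·61·24 = 27816; cumulative 125904. Total 125904.
Order ((A₁ A₂) A₃): (A₁ A₂): 19×61 by 61×67 → 19×67, cost 19·61·67 = 77653; ((A₁ A₂) A₃): 19×67 by 67×24 → 19×24, cost 19·67·24 = 30552; cumulative 108205. Total 108205.
Minimum: 108205.

108205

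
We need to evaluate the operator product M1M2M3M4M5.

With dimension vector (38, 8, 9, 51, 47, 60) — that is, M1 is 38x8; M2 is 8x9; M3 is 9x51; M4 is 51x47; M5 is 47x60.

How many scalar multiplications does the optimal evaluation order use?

63648

Adjacent pairs: M1M2 = 38·8·9 = 2736; M2M3 = 8·9·51 = 3672; M3M4 = 9·51·47 = 21573; M4M5 = 51·47·60 = 143820.
Length 3: M1..M3: k=1: 0+3672+38·8·51=19176; k=2: 2736+0+38·9·51=20178 → min 19176 | M2..M4: k=2: 0+21573+8·9·47=24957; k=3: 3672+0+8·51·47=22848 → min 22848 | M3..M5: k=3: 0+143820+9·51·60=171360; k=4: 21573+0+9·47·60=46953 → min 46953.
Length 4: M1..M4: k=1: 0+22848+38·8·47=37136; k=2: 2736+21573+38·9·47=40383; k=3: 19176+0+38·51·47=110262 → min 37136 | M2..M5: k=2: 0+46953+8·9·60=51273; k=3: 3672+143820+8·51·60=171972; k=4: 22848+0+8·47·60=45408 → min 45408.
Length 5: M1..M5: k=1: 0+45408+38·8·60=63648; k=2: 2736+46953+38·9·60=70209; k=3: 19176+143820+38·51·60=279276; k=4: 37136+0+38·47·60=144296 → min 63648.
Optimal order: (M1(((M2M3)M4)M5)) with cost 63648.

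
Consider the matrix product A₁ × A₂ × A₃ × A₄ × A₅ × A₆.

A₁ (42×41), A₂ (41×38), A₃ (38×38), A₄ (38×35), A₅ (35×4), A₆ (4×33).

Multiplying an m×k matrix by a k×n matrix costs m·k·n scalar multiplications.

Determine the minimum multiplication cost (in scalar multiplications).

29760

Adjacent pairs: A₁A₂ = 42·41·38 = 65436; A₂A₃ = 41·38·38 = 59204; A₃A₄ = 38·38·35 = 50540; A₄A₅ = 38·35·4 = 5320; A₅A₆ = 35·4·33 = 4620.
Length 3: A₁..A₃: k=1: 0+59204+42·41·38=124640; k=2: 65436+0+42·38·38=126084 → min 124640 | A₂..A₄: k=2: 0+50540+41·38·35=105070; k=3: 59204+0+41·38·35=113734 → min 105070 | A₃..A₅: k=3: 0+5320+38·38·4=11096; k=4: 50540+0+38·35·4=55860 → min 11096 | A₄..A₆: k=4: 0+4620+38·35·33=48510; k=5: 5320+0+38·4·33=10336 → min 10336.
Length 4: A₁..A₄: k=1: 0+105070+42·41·35=165340; k=2: 65436+50540+42·38·35=171836; k=3: 124640+0+42·38·35=180500 → min 165340 | A₂..A₅: k=2: 0+11096+41·38·4=17328; k=3: 59204+5320+41·38·4=70756; k=4: 105070+0+41·35·4=110810 → min 17328 | A₃..A₆: k=3: 0+10336+38·38·33=57988; k=4: 50540+4620+38·35·33=99050; k=5: 11096+0+38·4·33=16112 → min 16112.
Length 5: A₁..A₅: k=1: 0+17328+42·41·4=24216; k=2: 65436+11096+42·38·4=82916; k=3: 124640+5320+42·38·4=136344; k=4: 165340+0+42·35·4=171220 → min 24216 | A₂..A₆: k=2: 0+16112+41·38·33=67526; k=3: 59204+10336+41·38·33=120954; k=4: 105070+4620+41·35·33=157045; k=5: 17328+0+41·4·33=22740 → min 22740.
Length 6: A₁..A₆: k=1: 0+22740+42·41·33=79566; k=2: 65436+16112+42·38·33=134216; k=3: 124640+10336+42·38·33=187644; k=4: 165340+4620+42·35·33=218470; k=5: 24216+0+42·4·33=29760 → min 29760.
Optimal order: ((A₁ × (A₂ × (A₃ × (A₄ × A₅)))) × A₆) with cost 29760.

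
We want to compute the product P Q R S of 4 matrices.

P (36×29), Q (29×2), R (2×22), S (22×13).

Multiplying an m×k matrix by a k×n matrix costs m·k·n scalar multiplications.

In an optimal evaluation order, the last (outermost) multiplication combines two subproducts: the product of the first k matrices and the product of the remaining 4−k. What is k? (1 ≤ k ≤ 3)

Adjacent pairs: PQ = 36·29·2 = 2088; QR = 29·2·22 = 1276; RS = 2·22·13 = 572.
Length 3: P..R: k=1: 0+1276+36·29·22=24244; k=2: 2088+0+36·2·22=3672 → min 3672 | Q..S: k=2: 0+572+29·2·13=1326; k=3: 1276+0+29·22·13=9570 → min 1326.
Top-level splits: k=1: (P..P)·(Q..S) → 0+1326+36·29·13 = 14898; k=2: (P..Q)·(R..S) → 2088+572+36·2·13 = 3596; k=3: (P..R)·(S..S) → 3672+0+36·22·13 = 13968.
Best split is after Q, i.e. k = 2.

2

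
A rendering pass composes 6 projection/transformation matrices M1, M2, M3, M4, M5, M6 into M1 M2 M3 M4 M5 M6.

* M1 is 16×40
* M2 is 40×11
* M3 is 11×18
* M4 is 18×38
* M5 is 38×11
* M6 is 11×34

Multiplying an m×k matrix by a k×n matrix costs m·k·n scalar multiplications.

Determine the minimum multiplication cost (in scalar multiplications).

24662

Adjacent pairs: M1M2 = 16·40·11 = 7040; M2M3 = 40·11·18 = 7920; M3M4 = 11·18·38 = 7524; M4M5 = 18·38·11 = 7524; M5M6 = 38·11·34 = 14212.
Length 3: M1..M3: k=1: 0+7920+16·40·18=19440; k=2: 7040+0+16·11·18=10208 → min 10208 | M2..M4: k=2: 0+7524+40·11·38=24244; k=3: 7920+0+40·18·38=35280 → min 24244 | M3..M5: k=3: 0+7524+11·18·11=9702; k=4: 7524+0+11·38·11=12122 → min 9702 | M4..M6: k=4: 0+14212+18·38·34=37468; k=5: 7524+0+18·11·34=14256 → min 14256.
Length 4: M1..M4: k=1: 0+24244+16·40·38=48564; k=2: 7040+7524+16·11·38=21252; k=3: 10208+0+16·18·38=21152 → min 21152 | M2..M5: k=2: 0+9702+40·11·11=14542; k=3: 7920+7524+40·18·11=23364; k=4: 24244+0+40·38·11=40964 → min 14542 | M3..M6: k=3: 0+14256+11·18·34=20988; k=4: 7524+14212+11·38·34=35948; k=5: 9702+0+11·11·34=13816 → min 13816.
Length 5: M1..M5: k=1: 0+14542+16·40·11=21582; k=2: 7040+9702+16·11·11=18678; k=3: 10208+7524+16·18·11=20900; k=4: 21152+0+16·38·11=27840 → min 18678 | M2..M6: k=2: 0+13816+40·11·34=28776; k=3: 7920+14256+40·18·34=46656; k=4: 24244+14212+40·38·34=90136; k=5: 14542+0+40·11·34=29502 → min 28776.
Length 6: M1..M6: k=1: 0+28776+16·40·34=50536; k=2: 7040+13816+16·11·34=26840; k=3: 10208+14256+16·18·34=34256; k=4: 21152+14212+16·38·34=56036; k=5: 18678+0+16·11·34=24662 → min 24662.
Optimal order: (((M1 M2) (M3 (M4 M5))) M6) with cost 24662.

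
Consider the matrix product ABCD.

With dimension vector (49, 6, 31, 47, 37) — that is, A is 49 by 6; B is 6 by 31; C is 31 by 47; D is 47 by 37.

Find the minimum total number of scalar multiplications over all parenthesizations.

Adjacent pairs: AB = 49·6·31 = 9114; BC = 6·31·47 = 8742; CD = 31·47·37 = 53909.
Length 3: A..C: k=1: 0+8742+49·6·47=22560; k=2: 9114+0+49·31·47=80507 → min 22560 | B..D: k=2: 0+53909+6·31·37=60791; k=3: 8742+0+6·47·37=19176 → min 19176.
Length 4: A..D: k=1: 0+19176+49·6·37=30054; k=2: 9114+53909+49·31·37=119226; k=3: 22560+0+49·47·37=107771 → min 30054.
Optimal order: (A((BC)D)) with cost 30054.

30054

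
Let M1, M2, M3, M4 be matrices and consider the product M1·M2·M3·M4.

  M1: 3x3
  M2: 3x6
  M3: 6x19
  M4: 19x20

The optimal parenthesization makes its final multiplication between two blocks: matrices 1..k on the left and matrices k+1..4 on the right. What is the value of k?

Adjacent pairs: M1M2 = 3·3·6 = 54; M2M3 = 3·6·19 = 342; M3M4 = 6·19·20 = 2280.
Length 3: M1..M3: k=1: 0+342+3·3·19=513; k=2: 54+0+3·6·19=396 → min 396 | M2..M4: k=2: 0+2280+3·6·20=2640; k=3: 342+0+3·19·20=1482 → min 1482.
Top-level splits: k=1: (M1..M1)·(M2..M4) → 0+1482+3·3·20 = 1662; k=2: (M1..M2)·(M3..M4) → 54+2280+3·6·20 = 2694; k=3: (M1..M3)·(M4..M4) → 396+0+3·19·20 = 1536.
Best split is after M3, i.e. k = 3.

3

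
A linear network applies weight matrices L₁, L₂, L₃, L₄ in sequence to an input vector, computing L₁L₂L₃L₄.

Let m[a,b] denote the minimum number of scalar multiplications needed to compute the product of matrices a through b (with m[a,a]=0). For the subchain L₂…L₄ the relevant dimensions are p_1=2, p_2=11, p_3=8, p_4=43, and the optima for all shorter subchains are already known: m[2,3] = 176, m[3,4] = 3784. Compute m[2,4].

m[2,4] = min over k∈[2,3] of m[2,k]+m[k+1,4]+p_{1}·p_k·p_{4}.
k=2: 0 + 3784 + 2·11·43 = 4730; k=3: 176 + 0 + 2·8·43 = 864.
Minimum: 864 at k=3.

864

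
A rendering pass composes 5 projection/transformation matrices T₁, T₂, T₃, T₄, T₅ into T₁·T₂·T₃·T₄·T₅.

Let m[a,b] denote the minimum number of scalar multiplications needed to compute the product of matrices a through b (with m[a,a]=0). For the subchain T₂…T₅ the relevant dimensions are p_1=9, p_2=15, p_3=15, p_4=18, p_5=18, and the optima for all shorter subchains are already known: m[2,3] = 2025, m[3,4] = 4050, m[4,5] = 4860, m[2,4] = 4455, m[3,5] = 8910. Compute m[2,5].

m[2,5] = min over k∈[2,4] of m[2,k]+m[k+1,5]+p_{1}·p_k·p_{5}.
k=2: 0 + 8910 + 9·15·18 = 11340; k=3: 2025 + 4860 + 9·15·18 = 9315; k=4: 4455 + 0 + 9·18·18 = 7371.
Minimum: 7371 at k=4.

7371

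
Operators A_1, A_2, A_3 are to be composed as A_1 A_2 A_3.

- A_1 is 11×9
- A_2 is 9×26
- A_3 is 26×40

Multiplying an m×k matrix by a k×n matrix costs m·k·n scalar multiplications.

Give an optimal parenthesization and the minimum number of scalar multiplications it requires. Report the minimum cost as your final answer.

(A_1 (A_2 A_3)): cost 13320.
((A_1 A_2) A_3): cost 14014.
Optimal: (A_1 (A_2 A_3)) with cost 13320.

13320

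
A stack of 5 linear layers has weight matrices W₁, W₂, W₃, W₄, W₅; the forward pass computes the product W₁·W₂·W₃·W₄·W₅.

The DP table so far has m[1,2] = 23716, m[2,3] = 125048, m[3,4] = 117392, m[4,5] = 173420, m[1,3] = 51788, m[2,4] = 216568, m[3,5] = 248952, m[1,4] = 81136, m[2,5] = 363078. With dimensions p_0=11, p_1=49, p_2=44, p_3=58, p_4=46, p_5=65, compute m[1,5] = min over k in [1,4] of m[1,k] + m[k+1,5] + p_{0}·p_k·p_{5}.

m[1,5] = min over k∈[1,4] of m[1,k]+m[k+1,5]+p_{0}·p_k·p_{5}.
k=1: 0 + 363078 + 11·49·65 = 398113; k=2: 23716 + 248952 + 11·44·65 = 304128; k=3: 51788 + 173420 + 11·58·65 = 266678; k=4: 81136 + 0 + 11·46·65 = 114026.
Minimum: 114026 at k=4.

114026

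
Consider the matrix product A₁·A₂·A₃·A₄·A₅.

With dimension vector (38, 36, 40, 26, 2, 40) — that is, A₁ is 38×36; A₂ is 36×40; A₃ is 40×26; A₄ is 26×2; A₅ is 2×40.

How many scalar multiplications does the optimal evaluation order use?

10736

Adjacent pairs: A₁A₂ = 38·36·40 = 54720; A₂A₃ = 36·40·26 = 37440; A₃A₄ = 40·26·2 = 2080; A₄A₅ = 26·2·40 = 2080.
Length 3: A₁..A₃: k=1: 0+37440+38·36·26=73008; k=2: 54720+0+38·40·26=94240 → min 73008 | A₂..A₄: k=2: 0+2080+36·40·2=4960; k=3: 37440+0+36·26·2=39312 → min 4960 | A₃..A₅: k=3: 0+2080+40·26·40=43680; k=4: 2080+0+40·2·40=5280 → min 5280.
Length 4: A₁..A₄: k=1: 0+4960+38·36·2=7696; k=2: 54720+2080+38·40·2=59840; k=3: 73008+0+38·26·2=74984 → min 7696 | A₂..A₅: k=2: 0+5280+36·40·40=62880; k=3: 37440+2080+36·26·40=76960; k=4: 4960+0+36·2·40=7840 → min 7840.
Length 5: A₁..A₅: k=1: 0+7840+38·36·40=62560; k=2: 54720+5280+38·40·40=120800; k=3: 73008+2080+38·26·40=114608; k=4: 7696+0+38·2·40=10736 → min 10736.
Optimal order: ((A₁·(A₂·(A₃·A₄)))·A₅) with cost 10736.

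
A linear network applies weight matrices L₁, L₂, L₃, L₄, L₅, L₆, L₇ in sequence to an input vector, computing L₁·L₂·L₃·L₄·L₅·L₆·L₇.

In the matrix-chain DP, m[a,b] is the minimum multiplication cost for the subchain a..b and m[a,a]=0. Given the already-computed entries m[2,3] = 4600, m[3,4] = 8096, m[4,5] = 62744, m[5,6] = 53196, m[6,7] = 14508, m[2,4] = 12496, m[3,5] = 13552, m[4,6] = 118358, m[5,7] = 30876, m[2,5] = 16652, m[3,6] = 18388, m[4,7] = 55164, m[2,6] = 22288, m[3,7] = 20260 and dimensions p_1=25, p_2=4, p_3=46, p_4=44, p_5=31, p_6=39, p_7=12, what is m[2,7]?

m[2,7] = min over k∈[2,6] of m[2,k]+m[k+1,7]+p_{1}·p_k·p_{7}.
k=2: 0 + 20260 + 25·4·12 = 21460; k=3: 4600 + 55164 + 25·46·12 = 73564; k=4: 12496 + 30876 + 25·44·12 = 56572; k=5: 16652 + 14508 + 25·31·12 = 40460; k=6: 22288 + 0 + 25·39·12 = 33988.
Minimum: 21460 at k=2.

21460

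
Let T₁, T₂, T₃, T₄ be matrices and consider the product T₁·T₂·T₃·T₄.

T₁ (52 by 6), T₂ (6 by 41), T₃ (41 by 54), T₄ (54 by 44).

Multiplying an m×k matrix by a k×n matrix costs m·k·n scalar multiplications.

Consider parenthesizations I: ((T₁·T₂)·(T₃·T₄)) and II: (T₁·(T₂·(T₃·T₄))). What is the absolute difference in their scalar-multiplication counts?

82048

Order I = ((T₁·T₂)·(T₃·T₄)): (T₁·T₂): 52×6 by 6×41 → 52×41, cost 52·6·41 = 12792; (T₃·T₄): 41×54 by 54×44 → 41×44, cost 41·54·44 = 97416; ((T₁·T₂)·(T₃·T₄)): 52×41 by 41×44 → 52×44, cost 52·41·44 = 93808; cumulative 204016. Total 204016.
Order II = (T₁·(T₂·(T₃·T₄))): (T₃·T₄): 41×54 by 54×44 → 41×44, cost 41·54·44 = 97416; (T₂·(T₃·T₄)): 6×41 by 41×44 → 6×44, cost 6·41·44 = 10824; cumulative 108240; (T₁·(T₂·(T₃·T₄))): 52×6 by 6×44 → 52×44, cost 52·6·44 = 13728; cumulative 121968. Total 121968.
Difference: |204016 − 121968| = 82048.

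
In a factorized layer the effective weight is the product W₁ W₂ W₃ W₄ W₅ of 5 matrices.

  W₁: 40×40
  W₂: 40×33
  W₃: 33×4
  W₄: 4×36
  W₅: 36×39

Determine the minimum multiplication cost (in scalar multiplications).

Adjacent pairs: W₁W₂ = 40·40·33 = 52800; W₂W₃ = 40·33·4 = 5280; W₃W₄ = 33·4·36 = 4752; W₄W₅ = 4·36·39 = 5616.
Length 3: W₁..W₃: k=1: 0+5280+40·40·4=11680; k=2: 52800+0+40·33·4=58080 → min 11680 | W₂..W₄: k=2: 0+4752+40·33·36=52272; k=3: 5280+0+40·4·36=11040 → min 11040 | W₃..W₅: k=3: 0+5616+33·4·39=10764; k=4: 4752+0+33·36·39=51084 → min 10764.
Length 4: W₁..W₄: k=1: 0+11040+40·40·36=68640; k=2: 52800+4752+40·33·36=105072; k=3: 11680+0+40·4·36=17440 → min 17440 | W₂..W₅: k=2: 0+10764+40·33·39=62244; k=3: 5280+5616+40·4·39=17136; k=4: 11040+0+40·36·39=67200 → min 17136.
Length 5: W₁..W₅: k=1: 0+17136+40·40·39=79536; k=2: 52800+10764+40·33·39=115044; k=3: 11680+5616+40·4·39=23536; k=4: 17440+0+40·36·39=73600 → min 23536.
Optimal order: ((W₁ (W₂ W₃)) (W₄ W₅)) with cost 23536.

23536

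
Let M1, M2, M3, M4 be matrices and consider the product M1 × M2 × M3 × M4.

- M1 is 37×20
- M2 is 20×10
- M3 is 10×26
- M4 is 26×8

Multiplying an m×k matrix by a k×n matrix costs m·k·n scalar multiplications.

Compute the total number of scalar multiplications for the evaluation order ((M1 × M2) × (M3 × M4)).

12440

(M1 × M2): 37×20 by 20×10 → 37×10, cost 37·20·10 = 7400
(M3 × M4): 10×26 by 26×8 → 10×8, cost 10·26·8 = 2080
((M1 × M2) × (M3 × M4)): 37×10 by 10×8 → 37×8, cost 37·10·8 = 2960; cumulative 12440
Total: 12440 scalar multiplications.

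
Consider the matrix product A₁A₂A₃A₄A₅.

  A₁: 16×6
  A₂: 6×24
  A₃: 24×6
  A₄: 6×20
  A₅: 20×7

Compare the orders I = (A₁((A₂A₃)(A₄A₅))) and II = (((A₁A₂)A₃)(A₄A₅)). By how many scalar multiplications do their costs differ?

Order I = (A₁((A₂A₃)(A₄A₅))): (A₂A₃): 6×24 by 24×6 → 6×6, cost 6·24·6 = 864; (A₄A₅): 6×20 by 20×7 → 6×7, cost 6·20·7 = 840; ((A₂A₃)(A₄A₅)): 6×6 by 6×7 → 6×7, cost 6·6·7 = 252; cumulative 1956; (A₁((A₂A₃)(A₄A₅))): 16×6 by 6×7 → 16×7, cost 16·6·7 = 672; cumulative 2628. Total 2628.
Order II = (((A₁A₂)A₃)(A₄A₅)): (A₁A₂): 16×6 by 6×24 → 16×24, cost 16·6·24 = 2304; ((A₁A₂)A₃): 16×24 by 24×6 → 16×6, cost 16·24·6 = 2304; cumulative 4608; (A₄A₅): 6×20 by 20×7 → 6×7, cost 6·20·7 = 840; (((A₁A₂)A₃)(A₄A₅)): 16×6 by 6×7 → 16×7, cost 16·6·7 = 672; cumulative 6120. Total 6120.
Difference: |2628 − 6120| = 3492.

3492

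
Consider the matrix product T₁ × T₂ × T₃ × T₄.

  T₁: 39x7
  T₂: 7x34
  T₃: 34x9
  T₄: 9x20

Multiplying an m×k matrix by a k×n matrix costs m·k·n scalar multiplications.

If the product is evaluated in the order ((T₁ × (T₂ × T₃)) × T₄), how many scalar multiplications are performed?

11619

(T₂ × T₃): 7×34 by 34×9 → 7×9, cost 7·34·9 = 2142
(T₁ × (T₂ × T₃)): 39×7 by 7×9 → 39×9, cost 39·7·9 = 2457; cumulative 4599
((T₁ × (T₂ × T₃)) × T₄): 39×9 by 9×20 → 39×20, cost 39·9·20 = 7020; cumulative 11619
Total: 11619 scalar multiplications.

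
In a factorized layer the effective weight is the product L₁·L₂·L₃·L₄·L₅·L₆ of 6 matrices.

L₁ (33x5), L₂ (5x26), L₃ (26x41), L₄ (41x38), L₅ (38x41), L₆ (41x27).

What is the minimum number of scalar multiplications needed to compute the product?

30900

Adjacent pairs: L₁L₂ = 33·5·26 = 4290; L₂L₃ = 5·26·41 = 5330; L₃L₄ = 26·41·38 = 40508; L₄L₅ = 41·38·41 = 63878; L₅L₆ = 38·41·27 = 42066.
Length 3: L₁..L₃: k=1: 0+5330+33·5·41=12095; k=2: 4290+0+33·26·41=39468 → min 12095 | L₂..L₄: k=2: 0+40508+5·26·38=45448; k=3: 5330+0+5·41·38=13120 → min 13120 | L₃..L₅: k=3: 0+63878+26·41·41=107584; k=4: 40508+0+26·38·41=81016 → min 81016 | L₄..L₆: k=4: 0+42066+41·38·27=84132; k=5: 63878+0+41·41·27=109265 → min 84132.
Length 4: L₁..L₄: k=1: 0+13120+33·5·38=19390; k=2: 4290+40508+33·26·38=77402; k=3: 12095+0+33·41·38=63509 → min 19390 | L₂..L₅: k=2: 0+81016+5·26·41=86346; k=3: 5330+63878+5·41·41=77613; k=4: 13120+0+5·38·41=20910 → min 20910 | L₃..L₆: k=3: 0+84132+26·41·27=112914; k=4: 40508+42066+26·38·27=109250; k=5: 81016+0+26·41·27=109798 → min 109250.
Length 5: L₁..L₅: k=1: 0+20910+33·5·41=27675; k=2: 4290+81016+33·26·41=120484; k=3: 12095+63878+33·41·41=131446; k=4: 19390+0+33·38·41=70804 → min 27675 | L₂..L₆: k=2: 0+109250+5·26·27=112760; k=3: 5330+84132+5·41·27=94997; k=4: 13120+42066+5·38·27=60316; k=5: 20910+0+5·41·27=26445 → min 26445.
Length 6: L₁..L₆: k=1: 0+26445+33·5·27=30900; k=2: 4290+109250+33·26·27=136706; k=3: 12095+84132+33·41·27=132758; k=4: 19390+42066+33·38·27=95314; k=5: 27675+0+33·41·27=64206 → min 30900.
Optimal order: (L₁·((((L₂·L₃)·L₄)·L₅)·L₆)) with cost 30900.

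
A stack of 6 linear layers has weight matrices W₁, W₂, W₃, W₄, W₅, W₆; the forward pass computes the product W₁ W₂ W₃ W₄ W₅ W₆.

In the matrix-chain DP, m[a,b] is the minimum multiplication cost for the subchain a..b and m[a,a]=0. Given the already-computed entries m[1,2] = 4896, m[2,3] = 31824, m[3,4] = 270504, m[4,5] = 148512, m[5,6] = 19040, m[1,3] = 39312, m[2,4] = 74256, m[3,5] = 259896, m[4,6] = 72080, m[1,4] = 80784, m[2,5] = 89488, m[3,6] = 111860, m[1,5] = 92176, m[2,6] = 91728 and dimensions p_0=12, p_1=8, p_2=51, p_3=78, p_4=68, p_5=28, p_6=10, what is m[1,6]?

92688

m[1,6] = min over k∈[1,5] of m[1,k]+m[k+1,6]+p_{0}·p_k·p_{6}.
k=1: 0 + 91728 + 12·8·10 = 92688; k=2: 4896 + 111860 + 12·51·10 = 122876; k=3: 39312 + 72080 + 12·78·10 = 120752; k=4: 80784 + 19040 + 12·68·10 = 107984; k=5: 92176 + 0 + 12·28·10 = 95536.
Minimum: 92688 at k=1.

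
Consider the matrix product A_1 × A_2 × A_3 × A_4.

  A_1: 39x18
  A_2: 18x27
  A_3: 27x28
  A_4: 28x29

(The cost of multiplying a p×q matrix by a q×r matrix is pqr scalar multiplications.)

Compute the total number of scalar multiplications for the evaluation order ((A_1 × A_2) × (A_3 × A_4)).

(A_1 × A_2): 39×18 by 18×27 → 39×27, cost 39·18·27 = 18954
(A_3 × A_4): 27×28 by 28×29 → 27×29, cost 27·28·29 = 21924
((A_1 × A_2) × (A_3 × A_4)): 39×27 by 27×29 → 39×29, cost 39·27·29 = 30537; cumulative 71415
Total: 71415 scalar multiplications.

71415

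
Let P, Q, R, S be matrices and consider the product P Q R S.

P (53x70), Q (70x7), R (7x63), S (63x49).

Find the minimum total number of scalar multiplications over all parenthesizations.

Adjacent pairs: PQ = 53·70·7 = 25970; QR = 70·7·63 = 30870; RS = 7·63·49 = 21609.
Length 3: P..R: k=1: 0+30870+53·70·63=264600; k=2: 25970+0+53·7·63=49343 → min 49343 | Q..S: k=2: 0+21609+70·7·49=45619; k=3: 30870+0+70·63·49=246960 → min 45619.
Length 4: P..S: k=1: 0+45619+53·70·49=227409; k=2: 25970+21609+53·7·49=65758; k=3: 49343+0+53·63·49=212954 → min 65758.
Optimal order: ((P Q) (R S)) with cost 65758.

65758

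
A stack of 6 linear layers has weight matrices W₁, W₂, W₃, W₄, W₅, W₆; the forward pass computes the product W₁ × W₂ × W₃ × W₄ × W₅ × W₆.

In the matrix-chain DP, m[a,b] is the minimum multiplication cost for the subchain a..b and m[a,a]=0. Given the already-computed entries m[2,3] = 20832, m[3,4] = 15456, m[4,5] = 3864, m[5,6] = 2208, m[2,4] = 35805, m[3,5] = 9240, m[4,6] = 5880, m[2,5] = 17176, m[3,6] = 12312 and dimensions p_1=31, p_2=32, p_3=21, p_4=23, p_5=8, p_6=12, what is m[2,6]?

20152

m[2,6] = min over k∈[2,5] of m[2,k]+m[k+1,6]+p_{1}·p_k·p_{6}.
k=2: 0 + 12312 + 31·32·12 = 24216; k=3: 20832 + 5880 + 31·21·12 = 34524; k=4: 35805 + 2208 + 31·23·12 = 46569; k=5: 17176 + 0 + 31·8·12 = 20152.
Minimum: 20152 at k=5.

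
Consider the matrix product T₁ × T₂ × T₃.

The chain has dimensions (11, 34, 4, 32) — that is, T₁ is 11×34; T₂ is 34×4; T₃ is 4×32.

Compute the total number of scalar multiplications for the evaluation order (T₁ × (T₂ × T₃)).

(T₂ × T₃): 34×4 by 4×32 → 34×32, cost 34·4·32 = 4352
(T₁ × (T₂ × T₃)): 11×34 by 34×32 → 11×32, cost 11·34·32 = 11968; cumulative 16320
Total: 16320 scalar multiplications.

16320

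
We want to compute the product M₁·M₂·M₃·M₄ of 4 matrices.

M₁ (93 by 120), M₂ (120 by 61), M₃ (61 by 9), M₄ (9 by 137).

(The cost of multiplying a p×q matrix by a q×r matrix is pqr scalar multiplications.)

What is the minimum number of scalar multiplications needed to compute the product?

Adjacent pairs: M₁M₂ = 93·120·61 = 680760; M₂M₃ = 120·61·9 = 65880; M₃M₄ = 61·9·137 = 75213.
Length 3: M₁..M₃: k=1: 0+65880+93·120·9=166320; k=2: 680760+0+93·61·9=731817 → min 166320 | M₂..M₄: k=2: 0+75213+120·61·137=1078053; k=3: 65880+0+120·9·137=213840 → min 213840.
Length 4: M₁..M₄: k=1: 0+213840+93·120·137=1742760; k=2: 680760+75213+93·61·137=1533174; k=3: 166320+0+93·9·137=280989 → min 280989.
Optimal order: ((M₁·(M₂·M₃))·M₄) with cost 280989.

280989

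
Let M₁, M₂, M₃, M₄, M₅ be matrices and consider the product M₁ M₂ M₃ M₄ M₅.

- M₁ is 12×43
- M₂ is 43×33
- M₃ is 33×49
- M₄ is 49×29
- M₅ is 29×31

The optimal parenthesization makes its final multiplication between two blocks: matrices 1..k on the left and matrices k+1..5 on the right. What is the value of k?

4

Adjacent pairs: M₁M₂ = 12·43·33 = 17028; M₂M₃ = 43·33·49 = 69531; M₃M₄ = 33·49·29 = 46893; M₄M₅ = 49·29·31 = 44051.
Length 3: M₁..M₃: k=1: 0+69531+12·43·49=94815; k=2: 17028+0+12·33·49=36432 → min 36432 | M₂..M₄: k=2: 0+46893+43·33·29=88044; k=3: 69531+0+43·49·29=130634 → min 88044 | M₃..M₅: k=3: 0+44051+33·49·31=94178; k=4: 46893+0+33·29·31=76560 → min 76560.
Length 4: M₁..M₄: k=1: 0+88044+12·43·29=103008; k=2: 17028+46893+12·33·29=75405; k=3: 36432+0+12·49·29=53484 → min 53484 | M₂..M₅: k=2: 0+76560+43·33·31=120549; k=3: 69531+44051+43·49·31=178899; k=4: 88044+0+43·29·31=126701 → min 120549.
Top-level splits: k=1: (M₁..M₁)·(M₂..M₅) → 0+120549+12·43·31 = 136545; k=2: (M₁..M₂)·(M₃..M₅) → 17028+76560+12·33·31 = 105864; k=3: (M₁..M₃)·(M₄..M₅) → 36432+44051+12·49·31 = 98711; k=4: (M₁..M₄)·(M₅..M₅) → 53484+0+12·29·31 = 64272.
Best split is after M₄, i.e. k = 4.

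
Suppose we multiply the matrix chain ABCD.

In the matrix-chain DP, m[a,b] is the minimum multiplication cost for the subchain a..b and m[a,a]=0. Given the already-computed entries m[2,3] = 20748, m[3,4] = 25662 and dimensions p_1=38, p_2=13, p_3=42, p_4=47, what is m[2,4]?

m[2,4] = min over k∈[2,3] of m[2,k]+m[k+1,4]+p_{1}·p_k·p_{4}.
k=2: 0 + 25662 + 38·13·47 = 48880; k=3: 20748 + 0 + 38·42·47 = 95760.
Minimum: 48880 at k=2.

48880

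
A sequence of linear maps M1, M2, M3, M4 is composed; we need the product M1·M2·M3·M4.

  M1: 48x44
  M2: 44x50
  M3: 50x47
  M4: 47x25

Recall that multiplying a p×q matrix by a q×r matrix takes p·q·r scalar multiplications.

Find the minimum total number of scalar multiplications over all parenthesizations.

166550

Adjacent pairs: M1M2 = 48·44·50 = 105600; M2M3 = 44·50·47 = 103400; M3M4 = 50·47·25 = 58750.
Length 3: M1..M3: k=1: 0+103400+48·44·47=202664; k=2: 105600+0+48·50·47=218400 → min 202664 | M2..M4: k=2: 0+58750+44·50·25=113750; k=3: 103400+0+44·47·25=155100 → min 113750.
Length 4: M1..M4: k=1: 0+113750+48·44·25=166550; k=2: 105600+58750+48·50·25=224350; k=3: 202664+0+48·47·25=259064 → min 166550.
Optimal order: (M1·(M2·(M3·M4))) with cost 166550.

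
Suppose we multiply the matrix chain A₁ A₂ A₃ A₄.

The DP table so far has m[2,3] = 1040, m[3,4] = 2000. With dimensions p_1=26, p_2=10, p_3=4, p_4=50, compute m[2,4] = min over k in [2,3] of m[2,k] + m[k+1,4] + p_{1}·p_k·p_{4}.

m[2,4] = min over k∈[2,3] of m[2,k]+m[k+1,4]+p_{1}·p_k·p_{4}.
k=2: 0 + 2000 + 26·10·50 = 15000; k=3: 1040 + 0 + 26·4·50 = 6240.
Minimum: 6240 at k=3.

6240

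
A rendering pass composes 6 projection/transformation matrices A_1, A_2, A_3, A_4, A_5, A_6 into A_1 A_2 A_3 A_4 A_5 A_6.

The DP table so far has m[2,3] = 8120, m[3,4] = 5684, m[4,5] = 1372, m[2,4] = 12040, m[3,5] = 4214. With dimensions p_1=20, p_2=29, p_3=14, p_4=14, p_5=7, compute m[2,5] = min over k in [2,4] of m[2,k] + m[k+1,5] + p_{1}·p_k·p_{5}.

m[2,5] = min over k∈[2,4] of m[2,k]+m[k+1,5]+p_{1}·p_k·p_{5}.
k=2: 0 + 4214 + 20·29·7 = 8274; k=3: 8120 + 1372 + 20·14·7 = 11452; k=4: 12040 + 0 + 20·14·7 = 14000.
Minimum: 8274 at k=2.

8274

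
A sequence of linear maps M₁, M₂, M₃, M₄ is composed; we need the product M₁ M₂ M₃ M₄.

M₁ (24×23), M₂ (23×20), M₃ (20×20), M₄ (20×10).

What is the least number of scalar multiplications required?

14120

Adjacent pairs: M₁M₂ = 24·23·20 = 11040; M₂M₃ = 23·20·20 = 9200; M₃M₄ = 20·20·10 = 4000.
Length 3: M₁..M₃: k=1: 0+9200+24·23·20=20240; k=2: 11040+0+24·20·20=20640 → min 20240 | M₂..M₄: k=2: 0+4000+23·20·10=8600; k=3: 9200+0+23·20·10=13800 → min 8600.
Length 4: M₁..M₄: k=1: 0+8600+24·23·10=14120; k=2: 11040+4000+24·20·10=19840; k=3: 20240+0+24·20·10=25040 → min 14120.
Optimal order: (M₁ (M₂ (M₃ M₄))) with cost 14120.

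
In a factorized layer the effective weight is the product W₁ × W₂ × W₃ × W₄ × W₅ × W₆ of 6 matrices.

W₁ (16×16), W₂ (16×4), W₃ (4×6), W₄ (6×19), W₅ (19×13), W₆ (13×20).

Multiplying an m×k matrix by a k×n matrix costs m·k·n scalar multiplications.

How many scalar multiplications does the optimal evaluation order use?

4788

Adjacent pairs: W₁W₂ = 16·16·4 = 1024; W₂W₃ = 16·4·6 = 384; W₃W₄ = 4·6·19 = 456; W₄W₅ = 6·19·13 = 1482; W₅W₆ = 19·13·20 = 4940.
Length 3: W₁..W₃: k=1: 0+384+16·16·6=1920; k=2: 1024+0+16·4·6=1408 → min 1408 | W₂..W₄: k=2: 0+456+16·4·19=1672; k=3: 384+0+16·6·19=2208 → min 1672 | W₃..W₅: k=3: 0+1482+4·6·13=1794; k=4: 456+0+4·19·13=1444 → min 1444 | W₄..W₆: k=4: 0+4940+6·19·20=7220; k=5: 1482+0+6·13·20=3042 → min 3042.
Length 4: W₁..W₄: k=1: 0+1672+16·16·19=6536; k=2: 1024+456+16·4·19=2696; k=3: 1408+0+16·6·19=3232 → min 2696 | W₂..W₅: k=2: 0+1444+16·4·13=2276; k=3: 384+1482+16·6·13=3114; k=4: 1672+0+16·19·13=5624 → min 2276 | W₃..W₆: k=3: 0+3042+4·6·20=3522; k=4: 456+4940+4·19·20=6916; k=5: 1444+0+4·13·20=2484 → min 2484.
Length 5: W₁..W₅: k=1: 0+2276+16·16·13=5604; k=2: 1024+1444+16·4·13=3300; k=3: 1408+1482+16·6·13=4138; k=4: 2696+0+16·19·13=6648 → min 3300 | W₂..W₆: k=2: 0+2484+16·4·20=3764; k=3: 384+3042+16·6·20=5346; k=4: 1672+4940+16·19·20=12692; k=5: 2276+0+16·13·20=6436 → min 3764.
Length 6: W₁..W₆: k=1: 0+3764+16·16·20=8884; k=2: 1024+2484+16·4·20=4788; k=3: 1408+3042+16·6·20=6370; k=4: 2696+4940+16·19·20=13716; k=5: 3300+0+16·13·20=7460 → min 4788.
Optimal order: ((W₁ × W₂) × (((W₃ × W₄) × W₅) × W₆)) with cost 4788.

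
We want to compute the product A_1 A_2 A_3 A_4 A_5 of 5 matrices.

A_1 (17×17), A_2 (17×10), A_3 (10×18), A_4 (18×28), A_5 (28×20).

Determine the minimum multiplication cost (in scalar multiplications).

Adjacent pairs: A_1A_2 = 17·17·10 = 2890; A_2A_3 = 17·10·18 = 3060; A_3A_4 = 10·18·28 = 5040; A_4A_5 = 18·28·20 = 10080.
Length 3: A_1..A_3: k=1: 0+3060+17·17·18=8262; k=2: 2890+0+17·10·18=5950 → min 5950 | A_2..A_4: k=2: 0+5040+17·10·28=9800; k=3: 3060+0+17·18·28=11628 → min 9800 | A_3..A_5: k=3: 0+10080+10·18·20=13680; k=4: 5040+0+10·28·20=10640 → min 10640.
Length 4: A_1..A_4: k=1: 0+9800+17·17·28=17892; k=2: 2890+5040+17·10·28=12690; k=3: 5950+0+17·18·28=14518 → min 12690 | A_2..A_5: k=2: 0+10640+17·10·20=14040; k=3: 3060+10080+17·18·20=19260; k=4: 9800+0+17·28·20=19320 → min 14040.
Length 5: A_1..A_5: k=1: 0+14040+17·17·20=19820; k=2: 2890+10640+17·10·20=16930; k=3: 5950+10080+17·18·20=22150; k=4: 12690+0+17·28·20=22210 → min 16930.
Optimal order: ((A_1 A_2) ((A_3 A_4) A_5)) with cost 16930.

16930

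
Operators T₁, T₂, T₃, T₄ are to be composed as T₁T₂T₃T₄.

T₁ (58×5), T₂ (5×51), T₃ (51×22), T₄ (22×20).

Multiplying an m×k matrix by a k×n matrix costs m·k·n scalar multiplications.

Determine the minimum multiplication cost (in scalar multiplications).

Adjacent pairs: T₁T₂ = 58·5·51 = 14790; T₂T₃ = 5·51·22 = 5610; T₃T₄ = 51·22·20 = 22440.
Length 3: T₁..T₃: k=1: 0+5610+58·5·22=11990; k=2: 14790+0+58·51·22=79866 → min 11990 | T₂..T₄: k=2: 0+22440+5·51·20=27540; k=3: 5610+0+5·22·20=7810 → min 7810.
Length 4: T₁..T₄: k=1: 0+7810+58·5·20=13610; k=2: 14790+22440+58·51·20=96390; k=3: 11990+0+58·22·20=37510 → min 13610.
Optimal order: (T₁((T₂T₃)T₄)) with cost 13610.

13610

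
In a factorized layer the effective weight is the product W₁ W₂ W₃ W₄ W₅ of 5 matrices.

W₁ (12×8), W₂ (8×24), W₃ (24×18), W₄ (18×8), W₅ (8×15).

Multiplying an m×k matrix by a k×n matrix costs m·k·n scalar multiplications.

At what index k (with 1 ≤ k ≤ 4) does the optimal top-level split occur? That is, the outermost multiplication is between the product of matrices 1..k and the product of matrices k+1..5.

4

Adjacent pairs: W₁W₂ = 12·8·24 = 2304; W₂W₃ = 8·24·18 = 3456; W₃W₄ = 24·18·8 = 3456; W₄W₅ = 18·8·15 = 2160.
Length 3: W₁..W₃: k=1: 0+3456+12·8·18=5184; k=2: 2304+0+12·24·18=7488 → min 5184 | W₂..W₄: k=2: 0+3456+8·24·8=4992; k=3: 3456+0+8·18·8=4608 → min 4608 | W₃..W₅: k=3: 0+2160+24·18·15=8640; k=4: 3456+0+24·8·15=6336 → min 6336.
Length 4: W₁..W₄: k=1: 0+4608+12·8·8=5376; k=2: 2304+3456+12·24·8=8064; k=3: 5184+0+12·18·8=6912 → min 5376 | W₂..W₅: k=2: 0+6336+8·24·15=9216; k=3: 3456+2160+8·18·15=7776; k=4: 4608+0+8·8·15=5568 → min 5568.
Top-level splits: k=1: (W₁..W₁)·(W₂..W₅) → 0+5568+12·8·15 = 7008; k=2: (W₁..W₂)·(W₃..W₅) → 2304+6336+12·24·15 = 12960; k=3: (W₁..W₃)·(W₄..W₅) → 5184+2160+12·18·15 = 10584; k=4: (W₁..W₄)·(W₅..W₅) → 5376+0+12·8·15 = 6816.
Best split is after W₄, i.e. k = 4.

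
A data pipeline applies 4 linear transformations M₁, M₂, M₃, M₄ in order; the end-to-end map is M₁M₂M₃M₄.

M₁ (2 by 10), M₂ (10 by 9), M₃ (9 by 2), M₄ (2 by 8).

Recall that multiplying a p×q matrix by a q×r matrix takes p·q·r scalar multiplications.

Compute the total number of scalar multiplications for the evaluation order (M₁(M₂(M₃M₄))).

(M₃M₄): 9×2 by 2×8 → 9×8, cost 9·2·8 = 144
(M₂(M₃M₄)): 10×9 by 9×8 → 10×8, cost 10·9·8 = 720; cumulative 864
(M₁(M₂(M₃M₄))): 2×10 by 10×8 → 2×8, cost 2·10·8 = 160; cumulative 1024
Total: 1024 scalar multiplications.

1024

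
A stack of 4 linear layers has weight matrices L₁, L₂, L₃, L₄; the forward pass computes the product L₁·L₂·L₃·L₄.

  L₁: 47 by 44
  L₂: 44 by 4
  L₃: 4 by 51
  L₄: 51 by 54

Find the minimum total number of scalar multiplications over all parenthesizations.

Adjacent pairs: L₁L₂ = 47·44·4 = 8272; L₂L₃ = 44·4·51 = 8976; L₃L₄ = 4·51·54 = 11016.
Length 3: L₁..L₃: k=1: 0+8976+47·44·51=114444; k=2: 8272+0+47·4·51=17860 → min 17860 | L₂..L₄: k=2: 0+11016+44·4·54=20520; k=3: 8976+0+44·51·54=130152 → min 20520.
Length 4: L₁..L₄: k=1: 0+20520+47·44·54=132192; k=2: 8272+11016+47·4·54=29440; k=3: 17860+0+47·51·54=147298 → min 29440.
Optimal order: ((L₁·L₂)·(L₃·L₄)) with cost 29440.

29440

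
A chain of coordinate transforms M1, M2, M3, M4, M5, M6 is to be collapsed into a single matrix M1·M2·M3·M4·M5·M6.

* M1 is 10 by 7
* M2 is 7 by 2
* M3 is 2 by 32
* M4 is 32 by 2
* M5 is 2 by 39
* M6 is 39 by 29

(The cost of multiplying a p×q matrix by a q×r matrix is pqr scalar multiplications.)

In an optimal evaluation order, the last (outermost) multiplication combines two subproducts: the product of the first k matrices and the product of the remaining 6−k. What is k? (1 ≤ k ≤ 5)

4

Adjacent pairs: M1M2 = 10·7·2 = 140; M2M3 = 7·2·32 = 448; M3M4 = 2·32·2 = 128; M4M5 = 32·2·39 = 2496; M5M6 = 2·39·29 = 2262.
Length 3: M1..M3: k=1: 0+448+10·7·32=2688; k=2: 140+0+10·2·32=780 → min 780 | M2..M4: k=2: 0+128+7·2·2=156; k=3: 448+0+7·32·2=896 → min 156 | M3..M5: k=3: 0+2496+2·32·39=4992; k=4: 128+0+2·2·39=284 → min 284 | M4..M6: k=4: 0+2262+32·2·29=4118; k=5: 2496+0+32·39·29=38688 → min 4118.
Length 4: M1..M4: k=1: 0+156+10·7·2=296; k=2: 140+128+10·2·2=308; k=3: 780+0+10·32·2=1420 → min 296 | M2..M5: k=2: 0+284+7·2·39=830; k=3: 448+2496+7·32·39=11680; k=4: 156+0+7·2·39=702 → min 702 | M3..M6: k=3: 0+4118+2·32·29=5974; k=4: 128+2262+2·2·29=2506; k=5: 284+0+2·39·29=2546 → min 2506.
Length 5: M1..M5: k=1: 0+702+10·7·39=3432; k=2: 140+284+10·2·39=1204; k=3: 780+2496+10·32·39=15756; k=4: 296+0+10·2·39=1076 → min 1076 | M2..M6: k=2: 0+2506+7·2·29=2912; k=3: 448+4118+7·32·29=11062; k=4: 156+2262+7·2·29=2824; k=5: 702+0+7·39·29=8619 → min 2824.
Top-level splits: k=1: (M1..M1)·(M2..M6) → 0+2824+10·7·29 = 4854; k=2: (M1..M2)·(M3..M6) → 140+2506+10·2·29 = 3226; k=3: (M1..M3)·(M4..M6) → 780+4118+10·32·29 = 14178; k=4: (M1..M4)·(M5..M6) → 296+2262+10·2·29 = 3138; k=5: (M1..M5)·(M6..M6) → 1076+0+10·39·29 = 12386.
Best split is after M4, i.e. k = 4.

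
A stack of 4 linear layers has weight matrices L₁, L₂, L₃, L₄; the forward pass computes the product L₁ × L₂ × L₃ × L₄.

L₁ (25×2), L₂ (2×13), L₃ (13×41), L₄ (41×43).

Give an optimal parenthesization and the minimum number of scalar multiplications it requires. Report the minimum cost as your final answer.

Adjacent pairs: L₁L₂ = 25·2·13 = 650; L₂L₃ = 2·13·41 = 1066; L₃L₄ = 13·41·43 = 22919.
Length 3: L₁..L₃: k=1: 0+1066+25·2·41=3116; k=2: 650+0+25·13·41=13975 → min 3116 | L₂..L₄: k=2: 0+22919+2·13·43=24037; k=3: 1066+0+2·41·43=4592 → min 4592.
Length 4: L₁..L₄: k=1: 0+4592+25·2·43=6742; k=2: 650+22919+25·13·43=37544; k=3: 3116+0+25·41·43=47191 → min 6742.
Optimal parenthesization: (L₁ × ((L₂ × L₃) × L₄)) with cost 6742.

6742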